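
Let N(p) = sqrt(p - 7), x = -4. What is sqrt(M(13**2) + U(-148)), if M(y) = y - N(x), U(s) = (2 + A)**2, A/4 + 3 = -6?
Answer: sqrt(1325 - I*sqrt(11)) ≈ 36.401 - 0.0456*I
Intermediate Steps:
A = -36 (A = -12 + 4*(-6) = -12 - 24 = -36)
N(p) = sqrt(-7 + p)
U(s) = 1156 (U(s) = (2 - 36)**2 = (-34)**2 = 1156)
M(y) = y - I*sqrt(11) (M(y) = y - sqrt(-7 - 4) = y - sqrt(-11) = y - I*sqrt(11))
sqrt(M(13**2) + U(-148)) = sqrt((13**2 - I*sqrt(11)) + 1156) = sqrt((169 - I*sqrt(11)) + 1156) = sqrt(1325 - I*sqrt(11))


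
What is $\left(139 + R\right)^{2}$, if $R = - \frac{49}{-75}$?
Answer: $\frac{109704676}{5625} \approx 19503.0$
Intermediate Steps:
$R = \frac{49}{75}$ ($R = \left(-49\right) \left(- \frac{1}{75}\right) = \frac{49}{75} \approx 0.65333$)
$\left(139 + R\right)^{2} = \left(139 + \frac{49}{75}\right)^{2} = \left(\frac{10474}{75}\right)^{2} = \frac{109704676}{5625}$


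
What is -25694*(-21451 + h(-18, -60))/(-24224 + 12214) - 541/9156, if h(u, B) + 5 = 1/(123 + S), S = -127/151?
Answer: -4655419981328113/101419391388 ≈ -45903.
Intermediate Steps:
S = -127/151 (S = -127*1/151 = -127/151 ≈ -0.84106)
h(u, B) = -92079/18446 (h(u, B) = -5 + 1/(123 - 127/151) = -5 + 1/(18446/151) = -5 + 151/18446 = -92079/18446)
-25694*(-21451 + h(-18, -60))/(-24224 + 12214) - 541/9156 = -25694*(-21451 - 92079/18446)/(-24224 + 12214) - 541/9156 = -25694/((-12010/(-395777225/18446))) - 541*1/9156 = -25694/((-12010*(-18446/395777225))) - 541/9156 = -25694/44307292/79155445 - 541/9156 = -25694*79155445/44307292 - 541/9156 = -1016910001915/22153646 - 541/9156 = -4655419981328113/101419391388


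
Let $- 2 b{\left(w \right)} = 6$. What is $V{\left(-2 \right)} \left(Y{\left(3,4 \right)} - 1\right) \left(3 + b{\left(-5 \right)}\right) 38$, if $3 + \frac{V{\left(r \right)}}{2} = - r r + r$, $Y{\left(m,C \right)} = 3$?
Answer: $0$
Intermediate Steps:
$b{\left(w \right)} = -3$ ($b{\left(w \right)} = \left(- \frac{1}{2}\right) 6 = -3$)
$V{\left(r \right)} = -6 - 2 r^{2} + 2 r$ ($V{\left(r \right)} = -6 + 2 \left(- r r + r\right) = -6 + 2 \left(- r^{2} + r\right) = -6 + 2 \left(r - r^{2}\right) = -6 - \left(- 2 r + 2 r^{2}\right) = -6 - 2 r^{2} + 2 r$)
$V{\left(-2 \right)} \left(Y{\left(3,4 \right)} - 1\right) \left(3 + b{\left(-5 \right)}\right) 38 = \left(-6 - 2 \left(-2\right)^{2} + 2 \left(-2\right)\right) \left(3 - 1\right) \left(3 - 3\right) 38 = \left(-6 - 8 - 4\right) 2 \cdot 0 \cdot 38 = \left(-6 - 8 - 4\right) 0 \cdot 38 = \left(-18\right) 0 \cdot 38 = 0 \cdot 38 = 0$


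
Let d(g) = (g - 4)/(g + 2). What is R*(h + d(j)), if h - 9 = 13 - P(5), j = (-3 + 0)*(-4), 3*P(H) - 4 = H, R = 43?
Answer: 5891/7 ≈ 841.57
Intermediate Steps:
P(H) = 4/3 + H/3
j = 12 (j = -3*(-4) = 12)
d(g) = (-4 + g)/(2 + g)
h = 19 (h = 9 + (13 - (4/3 + (⅓)*5)) = 9 + (13 - (4/3 + 5/3)) = 9 + (13 - 1*3) = 9 + (13 - 3) = 9 + 10 = 19)
R*(h + d(j)) = 43*(19 + (-4 + 12)/(2 + 12)) = 43*(19 + 8/14) = 43*(19 + (1/14)*8) = 43*(19 + 4/7) = 43*(137/7) = 5891/7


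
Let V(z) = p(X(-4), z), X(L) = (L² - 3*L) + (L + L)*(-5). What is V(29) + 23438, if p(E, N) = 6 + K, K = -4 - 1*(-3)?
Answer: 23443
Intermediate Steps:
X(L) = L² - 13*L (X(L) = (L² - 3*L) + (2*L)*(-5) = (L² - 3*L) - 10*L = L² - 13*L)
K = -1 (K = -4 + 3 = -1)
p(E, N) = 5 (p(E, N) = 6 - 1 = 5)
V(z) = 5
V(29) + 23438 = 5 + 23438 = 23443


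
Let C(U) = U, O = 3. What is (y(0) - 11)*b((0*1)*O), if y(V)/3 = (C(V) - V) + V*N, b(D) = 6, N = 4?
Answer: -66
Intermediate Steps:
y(V) = 12*V (y(V) = 3*((V - V) + V*4) = 3*(0 + 4*V) = 3*(4*V) = 12*V)
(y(0) - 11)*b((0*1)*O) = (12*0 - 11)*6 = (0 - 11)*6 = -11*6 = -66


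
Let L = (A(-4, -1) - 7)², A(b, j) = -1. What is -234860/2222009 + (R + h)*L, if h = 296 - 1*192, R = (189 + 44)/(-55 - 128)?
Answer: 2673336040844/406627647 ≈ 6574.4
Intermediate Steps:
R = -233/183 (R = 233/(-183) = 233*(-1/183) = -233/183 ≈ -1.2732)
L = 64 (L = (-1 - 7)² = (-8)² = 64)
h = 104 (h = 296 - 192 = 104)
-234860/2222009 + (R + h)*L = -234860/2222009 + (-233/183 + 104)*64 = -234860*1/2222009 + (18799/183)*64 = -234860/2222009 + 1203136/183 = 2673336040844/406627647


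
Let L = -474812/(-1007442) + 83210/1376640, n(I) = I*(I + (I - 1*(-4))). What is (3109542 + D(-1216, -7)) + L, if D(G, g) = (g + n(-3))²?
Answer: 23958773004038113/7704916416 ≈ 3.1095e+6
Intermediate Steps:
n(I) = I*(4 + 2*I) (n(I) = I*(I + (I + 4)) = I*(I + (4 + I)) = I*(4 + 2*I))
L = 4097080225/7704916416 (L = -474812*(-1/1007442) + 83210*(1/1376640) = 237406/503721 + 8321/137664 = 4097080225/7704916416 ≈ 0.53175)
D(G, g) = (6 + g)² (D(G, g) = (g + 2*(-3)*(2 - 3))² = (g + 2*(-3)*(-1))² = (g + 6)² = (6 + g)²)
(3109542 + D(-1216, -7)) + L = (3109542 + (6 - 7)²) + 4097080225/7704916416 = (3109542 + (-1)²) + 4097080225/7704916416 = (3109542 + 1) + 4097080225/7704916416 = 3109543 + 4097080225/7704916416 = 23958773004038113/7704916416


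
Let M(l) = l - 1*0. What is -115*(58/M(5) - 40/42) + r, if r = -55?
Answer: -26869/21 ≈ -1279.5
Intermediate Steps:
M(l) = l (M(l) = l + 0 = l)
-115*(58/M(5) - 40/42) + r = -115*(58/5 - 40/42) - 55 = -115*(58*(⅕) - 40*1/42) - 55 = -115*(58/5 - 20/21) - 55 = -115*1118/105 - 55 = -25714/21 - 55 = -26869/21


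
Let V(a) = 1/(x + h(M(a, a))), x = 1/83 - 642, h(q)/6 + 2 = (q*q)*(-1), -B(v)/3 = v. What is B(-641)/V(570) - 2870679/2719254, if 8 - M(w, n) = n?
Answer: -274258204885233821/75232694 ≈ -3.6455e+9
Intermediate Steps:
B(v) = -3*v
M(w, n) = 8 - n
h(q) = -12 - 6*q**2 (h(q) = -12 + 6*((q*q)*(-1)) = -12 + 6*(q**2*(-1)) = -12 + 6*(-q**2) = -12 - 6*q**2)
x = -53285/83 (x = 1/83 - 642 = -53285/83 ≈ -641.99)
V(a) = 1/(-54281/83 - 6*(8 - a)**2) (V(a) = 1/(-53285/83 + (-12 - 6*(8 - a)**2)) = 1/(-54281/83 - 6*(8 - a)**2))
B(-641)/V(570) - 2870679/2719254 = (-3*(-641))/((-83/(54281 + 498*(-8 + 570)**2))) - 2870679/2719254 = 1923/((-83/(54281 + 498*562**2))) - 2870679*1/2719254 = 1923/((-83/(54281 + 498*315844))) - 956893/906418 = 1923/((-83/(54281 + 157290312))) - 956893/906418 = 1923/((-83/157344593)) - 956893/906418 = 1923/((-83*1/157344593)) - 956893/906418 = 1923/(-83/157344593) - 956893/906418 = 1923*(-157344593/83) - 956893/906418 = -302573652339/83 - 956893/906418 = -274258204885233821/75232694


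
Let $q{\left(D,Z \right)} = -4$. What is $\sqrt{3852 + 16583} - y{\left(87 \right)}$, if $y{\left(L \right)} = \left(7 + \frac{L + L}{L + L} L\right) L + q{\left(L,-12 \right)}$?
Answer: $-8174 + \sqrt{20435} \approx -8031.0$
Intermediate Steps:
$y{\left(L \right)} = -4 + L \left(7 + L\right)$ ($y{\left(L \right)} = \left(7 + \frac{L + L}{L + L} L\right) L - 4 = \left(7 + \frac{2 L}{2 L} L\right) L - 4 = \left(7 + 2 L \frac{1}{2 L} L\right) L - 4 = \left(7 + 1 L\right) L - 4 = \left(7 + L\right) L - 4 = L \left(7 + L\right) - 4 = -4 + L \left(7 + L\right)$)
$\sqrt{3852 + 16583} - y{\left(87 \right)} = \sqrt{3852 + 16583} - \left(-4 + 87^{2} + 7 \cdot 87\right) = \sqrt{20435} - \left(-4 + 7569 + 609\right) = \sqrt{20435} - 8174 = -8174 + \sqrt{20435}$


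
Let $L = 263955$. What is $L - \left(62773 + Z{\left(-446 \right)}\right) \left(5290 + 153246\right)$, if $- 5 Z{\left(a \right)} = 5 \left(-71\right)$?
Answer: $-9962772429$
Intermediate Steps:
$Z{\left(a \right)} = 71$ ($Z{\left(a \right)} = - \frac{5 \left(-71\right)}{5} = \left(- \frac{1}{5}\right) \left(-355\right) = 71$)
$L - \left(62773 + Z{\left(-446 \right)}\right) \left(5290 + 153246\right) = 263955 - \left(62773 + 71\right) \left(5290 + 153246\right) = 263955 - 62844 \cdot 158536 = 263955 - 9963036384 = -9962772429$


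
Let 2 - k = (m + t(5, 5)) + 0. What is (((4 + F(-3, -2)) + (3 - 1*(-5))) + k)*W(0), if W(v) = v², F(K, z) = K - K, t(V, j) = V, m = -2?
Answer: 0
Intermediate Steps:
F(K, z) = 0
k = -1 (k = 2 - ((-2 + 5) + 0) = 2 - (3 + 0) = 2 - 1*3 = 2 - 3 = -1)
(((4 + F(-3, -2)) + (3 - 1*(-5))) + k)*W(0) = (((4 + 0) + (3 - 1*(-5))) - 1)*0² = ((4 + (3 + 5)) - 1)*0 = ((4 + 8) - 1)*0 = (12 - 1)*0 = 11*0 = 0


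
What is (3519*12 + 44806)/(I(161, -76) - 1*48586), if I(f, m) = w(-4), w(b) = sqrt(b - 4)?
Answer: -1057158481/590149851 - 43517*I*sqrt(2)/590149851 ≈ -1.7913 - 0.00010428*I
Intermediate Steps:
w(b) = sqrt(-4 + b)
I(f, m) = 2*I*sqrt(2) (I(f, m) = sqrt(-4 - 4) = sqrt(-8) = 2*I*sqrt(2))
(3519*12 + 44806)/(I(161, -76) - 1*48586) = (3519*12 + 44806)/(2*I*sqrt(2) - 1*48586) = (42228 + 44806)/(2*I*sqrt(2) - 48586) = 87034/(-48586 + 2*I*sqrt(2))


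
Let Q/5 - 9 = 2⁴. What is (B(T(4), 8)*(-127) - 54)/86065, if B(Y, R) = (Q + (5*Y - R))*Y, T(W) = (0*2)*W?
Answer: -54/86065 ≈ -0.00062743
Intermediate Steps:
Q = 125 (Q = 45 + 5*2⁴ = 45 + 5*16 = 45 + 80 = 125)
T(W) = 0 (T(W) = 0*W = 0)
B(Y, R) = Y*(125 - R + 5*Y) (B(Y, R) = (125 + (5*Y - R))*Y = (125 + (-R + 5*Y))*Y = (125 - R + 5*Y)*Y = Y*(125 - R + 5*Y))
(B(T(4), 8)*(-127) - 54)/86065 = ((0*(125 - 1*8 + 5*0))*(-127) - 54)/86065 = ((0*(125 - 8 + 0))*(-127) - 54)*(1/86065) = ((0*117)*(-127) - 54)*(1/86065) = (0*(-127) - 54)*(1/86065) = (0 - 54)*(1/86065) = -54*1/86065 = -54/86065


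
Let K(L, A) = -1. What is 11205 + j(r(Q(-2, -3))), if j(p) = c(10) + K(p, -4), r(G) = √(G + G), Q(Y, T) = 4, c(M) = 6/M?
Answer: 56023/5 ≈ 11205.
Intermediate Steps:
r(G) = √2*√G (r(G) = √(2*G) = √2*√G)
j(p) = -⅖ (j(p) = 6/10 - 1 = 6*(⅒) - 1 = ⅗ - 1 = -⅖)
11205 + j(r(Q(-2, -3))) = 11205 - ⅖ = 56023/5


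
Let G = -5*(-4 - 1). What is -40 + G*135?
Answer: 3335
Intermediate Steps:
G = 25 (G = -5*(-5) = 25)
-40 + G*135 = -40 + 25*135 = -40 + 3375 = 3335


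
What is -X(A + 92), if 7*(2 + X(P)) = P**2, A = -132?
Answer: -1586/7 ≈ -226.57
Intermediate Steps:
X(P) = -2 + P**2/7
-X(A + 92) = -(-2 + (-132 + 92)**2/7) = -(-2 + (1/7)*(-40)**2) = -(-2 + (1/7)*1600) = -(-2 + 1600/7) = -1*1586/7 = -1586/7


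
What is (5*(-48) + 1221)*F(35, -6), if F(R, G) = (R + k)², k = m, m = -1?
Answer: 1134036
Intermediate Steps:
k = -1
F(R, G) = (-1 + R)² (F(R, G) = (R - 1)² = (-1 + R)²)
(5*(-48) + 1221)*F(35, -6) = (5*(-48) + 1221)*(-1 + 35)² = (-240 + 1221)*34² = 981*1156 = 1134036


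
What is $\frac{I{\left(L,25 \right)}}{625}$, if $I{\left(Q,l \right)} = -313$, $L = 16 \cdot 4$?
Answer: $- \frac{313}{625} \approx -0.5008$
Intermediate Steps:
$L = 64$
$\frac{I{\left(L,25 \right)}}{625} = - \frac{313}{625}$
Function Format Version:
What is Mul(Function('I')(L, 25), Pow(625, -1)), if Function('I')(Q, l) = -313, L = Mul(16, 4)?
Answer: Rational(-313, 625) ≈ -0.50080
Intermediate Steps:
L = 64
Mul(Function('I')(L, 25), Pow(625, -1)) = Mul(-313, Pow(625, -1)) = Mul(-313, Rational(1, 625)) = Rational(-313, 625)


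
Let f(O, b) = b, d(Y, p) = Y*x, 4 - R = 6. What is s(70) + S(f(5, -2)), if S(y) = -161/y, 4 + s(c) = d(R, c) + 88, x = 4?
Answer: 313/2 ≈ 156.50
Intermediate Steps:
R = -2 (R = 4 - 1*6 = 4 - 6 = -2)
d(Y, p) = 4*Y (d(Y, p) = Y*4 = 4*Y)
s(c) = 76 (s(c) = -4 + (4*(-2) + 88) = -4 + (-8 + 88) = -4 + 80 = 76)
s(70) + S(f(5, -2)) = 76 - 161/(-2) = 76 - 161*(-1/2) = 76 + 161/2 = 313/2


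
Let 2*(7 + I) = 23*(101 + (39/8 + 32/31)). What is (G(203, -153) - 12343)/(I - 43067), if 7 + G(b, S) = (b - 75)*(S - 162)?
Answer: 5224864/4150981 ≈ 1.2587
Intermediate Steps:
G(b, S) = -7 + (-162 + S)*(-75 + b) (G(b, S) = -7 + (b - 75)*(S - 162) = -7 + (-75 + b)*(-162 + S) = -7 + (-162 + S)*(-75 + b))
I = 606327/496 (I = -7 + (23*(101 + (39/8 + 32/31)))/2 = -7 + (23*(101 + 1465/248))/2 = -7 + (23*(26513/248))/2 = -7 + (½)*(609799/248) = -7 + 609799/496 = 606327/496 ≈ 1222.4)
(G(203, -153) - 12343)/(I - 43067) = ((12143 - 162*203 - 75*(-153) - 153*203) - 12343)/(606327/496 - 43067) = ((12143 - 32886 + 11475 - 31059) - 12343)/(-20754905/496) = (-40327 - 12343)*(-496/20754905) = -52670*(-496/20754905) = 5224864/4150981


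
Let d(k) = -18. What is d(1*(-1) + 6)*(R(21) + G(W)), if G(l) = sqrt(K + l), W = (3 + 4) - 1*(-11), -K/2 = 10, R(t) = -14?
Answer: 252 - 18*I*sqrt(2) ≈ 252.0 - 25.456*I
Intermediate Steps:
K = -20 (K = -2*10 = -20)
W = 18 (W = 7 + 11 = 18)
G(l) = sqrt(-20 + l)
d(1*(-1) + 6)*(R(21) + G(W)) = -18*(-14 + sqrt(-20 + 18)) = -18*(-14 + sqrt(-2)) = -18*(-14 + I*sqrt(2)) = 252 - 18*I*sqrt(2)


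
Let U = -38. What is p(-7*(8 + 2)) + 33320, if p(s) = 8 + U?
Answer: 33290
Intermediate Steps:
p(s) = -30 (p(s) = 8 - 38 = -30)
p(-7*(8 + 2)) + 33320 = -30 + 33320 = 33290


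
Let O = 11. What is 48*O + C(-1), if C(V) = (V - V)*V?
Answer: 528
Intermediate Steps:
C(V) = 0 (C(V) = 0*V = 0)
48*O + C(-1) = 48*11 + 0 = 528 + 0 = 528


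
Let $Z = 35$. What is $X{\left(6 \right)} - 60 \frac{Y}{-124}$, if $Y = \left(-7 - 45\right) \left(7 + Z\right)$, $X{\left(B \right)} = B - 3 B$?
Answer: $- \frac{33132}{31} \approx -1068.8$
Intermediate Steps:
$X{\left(B \right)} = - 2 B$
$Y = -2184$ ($Y = \left(-7 - 45\right) \left(7 + 35\right) = \left(-52\right) 42 = -2184$)
$X{\left(6 \right)} - 60 \frac{Y}{-124} = \left(-2\right) 6 - 60 \left(- \frac{2184}{-124}\right) = -12 - 60 \left(\left(-2184\right) \left(- \frac{1}{124}\right)\right) = -12 - \frac{32760}{31} = - \frac{33132}{31}$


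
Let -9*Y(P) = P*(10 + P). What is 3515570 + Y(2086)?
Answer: 27267874/9 ≈ 3.0298e+6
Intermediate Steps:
Y(P) = -P*(10 + P)/9
3515570 + Y(2086) = 3515570 - 1/9*2086*(10 + 2086) = 3515570 - 1/9*2086*2096 = 3515570 - 4372256/9 = 27267874/9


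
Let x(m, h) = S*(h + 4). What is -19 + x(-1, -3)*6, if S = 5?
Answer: 11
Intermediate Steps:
x(m, h) = 20 + 5*h (x(m, h) = 5*(h + 4) = 5*(4 + h) = 20 + 5*h)
-19 + x(-1, -3)*6 = -19 + (20 + 5*(-3))*6 = -19 + (20 - 15)*6 = -19 + 5*6 = -19 + 30 = 11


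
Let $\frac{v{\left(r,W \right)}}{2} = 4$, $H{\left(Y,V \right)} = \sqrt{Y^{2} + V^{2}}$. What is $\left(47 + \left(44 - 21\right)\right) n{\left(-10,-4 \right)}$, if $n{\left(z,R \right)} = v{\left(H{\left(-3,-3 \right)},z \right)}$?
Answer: $560$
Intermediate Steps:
$H{\left(Y,V \right)} = \sqrt{V^{2} + Y^{2}}$
$v{\left(r,W \right)} = 8$ ($v{\left(r,W \right)} = 2 \cdot 4 = 8$)
$n{\left(z,R \right)} = 8$
$\left(47 + \left(44 - 21\right)\right) n{\left(-10,-4 \right)} = \left(47 + \left(44 - 21\right)\right) 8 = \left(47 + 23\right) 8 = 70 \cdot 8 = 560$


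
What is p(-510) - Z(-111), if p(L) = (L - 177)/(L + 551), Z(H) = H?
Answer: 3864/41 ≈ 94.244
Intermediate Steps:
p(L) = (-177 + L)/(551 + L)
p(-510) - Z(-111) = (-177 - 510)/(551 - 510) - 1*(-111) = -687/41 + 111 = 3864/41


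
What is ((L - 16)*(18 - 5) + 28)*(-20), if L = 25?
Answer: -2900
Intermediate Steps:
((L - 16)*(18 - 5) + 28)*(-20) = ((25 - 16)*(18 - 5) + 28)*(-20) = (9*13 + 28)*(-20) = (117 + 28)*(-20) = 145*(-20) = -2900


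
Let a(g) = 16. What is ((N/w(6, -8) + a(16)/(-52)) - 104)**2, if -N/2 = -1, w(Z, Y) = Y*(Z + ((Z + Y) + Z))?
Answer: 2943388009/270400 ≈ 10885.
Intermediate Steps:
w(Z, Y) = Y*(Y + 3*Z) (w(Z, Y) = Y*(Z + ((Y + Z) + Z)) = Y*(Z + (Y + 2*Z)) = Y*(Y + 3*Z))
N = 2 (N = -2*(-1) = 2)
((N/w(6, -8) + a(16)/(-52)) - 104)**2 = ((2/((-8*(-8 + 3*6))) + 16/(-52)) - 104)**2 = ((2/((-8*(-8 + 18))) + 16*(-1/52)) - 104)**2 = ((2/((-8*10)) - 4/13) - 104)**2 = ((2/(-80) - 4/13) - 104)**2 = ((2*(-1/80) - 4/13) - 104)**2 = ((-1/40 - 4/13) - 104)**2 = (-173/520 - 104)**2 = (-54253/520)**2 = 2943388009/270400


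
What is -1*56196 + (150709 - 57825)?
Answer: 36688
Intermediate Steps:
-1*56196 + (150709 - 57825) = -56196 + 92884 = 36688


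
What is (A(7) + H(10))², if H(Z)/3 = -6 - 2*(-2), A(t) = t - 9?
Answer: 64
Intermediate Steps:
A(t) = -9 + t
H(Z) = -6 (H(Z) = 3*(-6 - 2*(-2)) = 3*(-6 - 1*(-4)) = 3*(-6 + 4) = 3*(-2) = -6)
(A(7) + H(10))² = ((-9 + 7) - 6)² = (-2 - 6)² = (-8)² = 64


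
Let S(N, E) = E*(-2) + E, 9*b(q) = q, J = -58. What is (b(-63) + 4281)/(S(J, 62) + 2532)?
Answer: 2137/1235 ≈ 1.7304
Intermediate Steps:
b(q) = q/9
S(N, E) = -E (S(N, E) = -2*E + E = -E)
(b(-63) + 4281)/(S(J, 62) + 2532) = ((1/9)*(-63) + 4281)/(-1*62 + 2532) = (-7 + 4281)/(-62 + 2532) = 4274/2470 = 4274*(1/2470) = 2137/1235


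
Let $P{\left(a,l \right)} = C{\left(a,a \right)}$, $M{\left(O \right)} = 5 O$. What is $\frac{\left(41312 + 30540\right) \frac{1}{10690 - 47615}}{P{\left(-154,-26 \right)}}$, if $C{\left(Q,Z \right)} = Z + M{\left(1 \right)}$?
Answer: $\frac{71852}{5501825} \approx 0.01306$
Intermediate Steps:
$C{\left(Q,Z \right)} = 5 + Z$ ($C{\left(Q,Z \right)} = Z + 5 \cdot 1 = Z + 5 = 5 + Z$)
$P{\left(a,l \right)} = 5 + a$
$\frac{\left(41312 + 30540\right) \frac{1}{10690 - 47615}}{P{\left(-154,-26 \right)}} = \frac{\left(41312 + 30540\right) \frac{1}{10690 - 47615}}{5 - 154} = \frac{71852 \frac{1}{-36925}}{-149} = 71852 \left(- \frac{1}{36925}\right) \left(- \frac{1}{149}\right) = \left(- \frac{71852}{36925}\right) \left(- \frac{1}{149}\right) = \frac{71852}{5501825}$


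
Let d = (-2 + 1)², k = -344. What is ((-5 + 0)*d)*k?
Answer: 1720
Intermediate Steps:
d = 1 (d = (-1)² = 1)
((-5 + 0)*d)*k = ((-5 + 0)*1)*(-344) = -5*1*(-344) = -5*(-344) = 1720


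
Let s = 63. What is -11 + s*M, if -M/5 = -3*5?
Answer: 4714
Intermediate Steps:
M = 75 (M = -(-15)*5 = -5*(-15) = 75)
-11 + s*M = -11 + 63*75 = -11 + 4725 = 4714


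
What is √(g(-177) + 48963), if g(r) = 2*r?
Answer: 3*√5401 ≈ 220.47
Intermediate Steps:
√(g(-177) + 48963) = √(2*(-177) + 48963) = √(-354 + 48963) = √48609 = 3*√5401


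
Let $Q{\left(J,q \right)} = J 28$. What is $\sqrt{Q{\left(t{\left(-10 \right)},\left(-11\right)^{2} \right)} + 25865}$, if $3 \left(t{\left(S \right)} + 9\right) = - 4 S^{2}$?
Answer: $\frac{\sqrt{196917}}{3} \approx 147.92$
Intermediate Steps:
$t{\left(S \right)} = -9 - \frac{4 S^{2}}{3}$ ($t{\left(S \right)} = -9 + \frac{\left(-4\right) S^{2}}{3} = -9 - \frac{4 S^{2}}{3}$)
$Q{\left(J,q \right)} = 28 J$
$\sqrt{Q{\left(t{\left(-10 \right)},\left(-11\right)^{2} \right)} + 25865} = \sqrt{28 \left(-9 - \frac{4 \left(-10\right)^{2}}{3}\right) + 25865} = \sqrt{28 \left(-9 - \frac{400}{3}\right) + 25865} = \sqrt{28 \left(- \frac{427}{3}\right) + 25865} = \sqrt{- \frac{11956}{3} + 25865} = \sqrt{\frac{65639}{3}} = \frac{\sqrt{196917}}{3}$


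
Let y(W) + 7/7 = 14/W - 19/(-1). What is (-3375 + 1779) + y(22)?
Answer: -17351/11 ≈ -1577.4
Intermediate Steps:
y(W) = 18 + 14/W (y(W) = -1 + (14/W - 19/(-1)) = -1 + (14/W - 19*(-1)) = -1 + (14/W + 19) = -1 + (19 + 14/W) = 18 + 14/W)
(-3375 + 1779) + y(22) = (-3375 + 1779) + (18 + 14/22) = -1596 + (18 + 14*(1/22)) = -1596 + (18 + 7/11) = -1596 + 205/11 = -17351/11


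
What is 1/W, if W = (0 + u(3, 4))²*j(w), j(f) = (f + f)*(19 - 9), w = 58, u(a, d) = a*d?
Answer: 1/167040 ≈ 5.9866e-6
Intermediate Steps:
j(f) = 20*f (j(f) = (2*f)*10 = 20*f)
W = 167040 (W = (0 + 3*4)²*(20*58) = (0 + 12)²*1160 = 12²*1160 = 144*1160 = 167040)
1/W = 1/167040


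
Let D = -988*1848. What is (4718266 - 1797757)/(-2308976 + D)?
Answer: -2920509/4134800 ≈ -0.70632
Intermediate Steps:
D = -1825824
(4718266 - 1797757)/(-2308976 + D) = (4718266 - 1797757)/(-2308976 - 1825824) = 2920509/(-4134800) = 2920509*(-1/4134800) = -2920509/4134800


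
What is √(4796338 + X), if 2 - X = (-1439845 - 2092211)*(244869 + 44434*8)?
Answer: 6*√58901189651 ≈ 1.4562e+6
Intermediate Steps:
X = 2120438031098 (X = 2 - (-1439845 - 2092211)*(244869 + 44434*8) = 2 - (-3532056)*(244869 + 355472) = 2 - (-3532056)*600341 = 2 - 1*(-2120438031096) = 2 + 2120438031096 = 2120438031098)
√(4796338 + X) = √(4796338 + 2120438031098) = √2120442827436 = 6*√58901189651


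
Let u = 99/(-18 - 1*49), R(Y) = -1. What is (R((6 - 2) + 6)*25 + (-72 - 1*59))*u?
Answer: 15444/67 ≈ 230.51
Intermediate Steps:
u = -99/67 (u = 99/(-18 - 49) = 99/(-67) = 99*(-1/67) = -99/67 ≈ -1.4776)
(R((6 - 2) + 6)*25 + (-72 - 1*59))*u = (-1*25 + (-72 - 1*59))*(-99/67) = (-25 + (-72 - 59))*(-99/67) = (-25 - 131)*(-99/67) = -156*(-99/67) = 15444/67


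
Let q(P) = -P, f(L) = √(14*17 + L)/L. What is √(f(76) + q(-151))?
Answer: √(218044 + 19*√314)/38 ≈ 12.298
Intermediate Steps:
f(L) = √(238 + L)/L
√(f(76) + q(-151)) = √(√(238 + 76)/76 - 1*(-151)) = √(√314/76 + 151) = √(151 + √314/76)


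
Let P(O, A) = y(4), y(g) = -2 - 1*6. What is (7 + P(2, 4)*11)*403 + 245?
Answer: -32398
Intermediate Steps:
y(g) = -8 (y(g) = -2 - 6 = -8)
P(O, A) = -8
(7 + P(2, 4)*11)*403 + 245 = (7 - 8*11)*403 + 245 = (7 - 88)*403 + 245 = -81*403 + 245 = -32643 + 245 = -32398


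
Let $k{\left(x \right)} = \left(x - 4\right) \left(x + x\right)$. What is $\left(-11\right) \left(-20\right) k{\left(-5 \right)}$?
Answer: $19800$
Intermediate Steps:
$k{\left(x \right)} = 2 x \left(-4 + x\right)$ ($k{\left(x \right)} = \left(-4 + x\right) 2 x = 2 x \left(-4 + x\right)$)
$\left(-11\right) \left(-20\right) k{\left(-5 \right)} = \left(-11\right) \left(-20\right) 2 \left(-5\right) \left(-4 - 5\right) = 220 \cdot 2 \left(-5\right) \left(-9\right) = 220 \cdot 90 = 19800$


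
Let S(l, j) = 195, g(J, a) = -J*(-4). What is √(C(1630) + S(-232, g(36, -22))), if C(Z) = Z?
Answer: 5*√73 ≈ 42.720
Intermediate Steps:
g(J, a) = 4*J
√(C(1630) + S(-232, g(36, -22))) = √(1630 + 195) = √1825 = 5*√73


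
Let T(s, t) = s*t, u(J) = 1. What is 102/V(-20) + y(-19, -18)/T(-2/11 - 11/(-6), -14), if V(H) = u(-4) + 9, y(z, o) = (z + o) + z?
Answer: 6879/545 ≈ 12.622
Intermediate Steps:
y(z, o) = o + 2*z (y(z, o) = (o + z) + z = o + 2*z)
V(H) = 10 (V(H) = 1 + 9 = 10)
102/V(-20) + y(-19, -18)/T(-2/11 - 11/(-6), -14) = 102/10 + (-18 + 2*(-19))/(((-2/11 - 11/(-6))*(-14))) = 102*(⅒) + (-18 - 38)/(((-2*1/11 - 11*(-⅙))*(-14))) = 51/5 - 56*(-1/(14*(-2/11 + 11/6))) = 51/5 - 56/((109/66)*(-14)) = 51/5 - 56/(-763/33) = 51/5 - 56*(-33/763) = 51/5 + 264/109 = 6879/545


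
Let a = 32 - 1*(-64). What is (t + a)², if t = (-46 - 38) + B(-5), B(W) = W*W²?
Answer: 12769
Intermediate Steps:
B(W) = W³
a = 96 (a = 32 + 64 = 96)
t = -209 (t = (-46 - 38) + (-5)³ = -84 - 125 = -209)
(t + a)² = (-209 + 96)² = (-113)² = 12769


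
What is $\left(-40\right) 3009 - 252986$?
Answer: $-373346$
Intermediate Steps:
$\left(-40\right) 3009 - 252986 = -120360 - 252986 = -373346$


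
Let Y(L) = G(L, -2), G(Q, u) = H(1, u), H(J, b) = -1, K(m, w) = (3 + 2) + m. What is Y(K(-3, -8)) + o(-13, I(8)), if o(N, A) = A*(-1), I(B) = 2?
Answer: -3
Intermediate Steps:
K(m, w) = 5 + m
G(Q, u) = -1
o(N, A) = -A
Y(L) = -1
Y(K(-3, -8)) + o(-13, I(8)) = -1 - 1*2 = -1 - 2 = -3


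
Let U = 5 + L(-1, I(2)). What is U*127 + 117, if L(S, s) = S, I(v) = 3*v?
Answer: 625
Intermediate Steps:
U = 4 (U = 5 - 1 = 4)
U*127 + 117 = 4*127 + 117 = 508 + 117 = 625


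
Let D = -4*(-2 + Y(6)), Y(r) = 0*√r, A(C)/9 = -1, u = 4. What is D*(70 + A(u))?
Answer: 488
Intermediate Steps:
A(C) = -9 (A(C) = 9*(-1) = -9)
Y(r) = 0
D = 8 (D = -4*(-2 + 0) = -4*(-2) = 8)
D*(70 + A(u)) = 8*(70 - 9) = 8*61 = 488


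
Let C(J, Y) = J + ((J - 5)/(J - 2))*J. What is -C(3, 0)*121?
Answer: 363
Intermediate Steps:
C(J, Y) = J + J*(-5 + J)/(-2 + J) (C(J, Y) = J + ((-5 + J)/(-2 + J))*J = J + J*(-5 + J)/(-2 + J))
-C(3, 0)*121 = -3*(-7 + 2*3)/(-2 + 3)*121 = -3*(-7 + 6)/1*121 = -3*(-1)*121 = -1*(-3)*121 = 3*121 = 363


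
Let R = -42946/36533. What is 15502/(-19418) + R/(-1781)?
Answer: -71986281187/90245533651 ≈ -0.79767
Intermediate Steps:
R = -42946/36533 (R = -42946*1/36533 = -42946/36533 ≈ -1.1755)
15502/(-19418) + R/(-1781) = 15502/(-19418) - 42946/36533/(-1781) = 15502*(-1/19418) - 42946/36533*(-1/1781) = -7751/9709 + 42946/65065273 = -71986281187/90245533651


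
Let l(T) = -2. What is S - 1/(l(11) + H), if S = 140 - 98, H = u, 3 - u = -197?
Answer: 8315/198 ≈ 41.995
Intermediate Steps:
u = 200 (u = 3 - 1*(-197) = 3 + 197 = 200)
H = 200
S = 42
S - 1/(l(11) + H) = 42 - 1/(-2 + 200) = 42 - 1/198 = 8315/198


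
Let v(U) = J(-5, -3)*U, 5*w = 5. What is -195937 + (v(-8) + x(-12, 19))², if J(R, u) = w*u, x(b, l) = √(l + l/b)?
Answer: -2344123/12 + 8*√627 ≈ -1.9514e+5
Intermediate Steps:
w = 1 (w = (⅕)*5 = 1)
J(R, u) = u (J(R, u) = 1*u = u)
v(U) = -3*U
-195937 + (v(-8) + x(-12, 19))² = -195937 + (-3*(-8) + √(19 + 19/(-12)))² = -195937 + (24 + √(19 + 19*(-1/12)))² = -195937 + (24 + √(19 - 19/12))² = -195937 + (24 + √(209/12))² = -195937 + (24 + √627/6)²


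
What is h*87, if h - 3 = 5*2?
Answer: 1131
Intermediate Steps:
h = 13 (h = 3 + 5*2 = 3 + 10 = 13)
h*87 = 13*87 = 1131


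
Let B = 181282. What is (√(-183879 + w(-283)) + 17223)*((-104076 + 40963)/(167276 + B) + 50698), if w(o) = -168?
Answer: 101449959459911/116186 + 17671130371*I*√184047/348558 ≈ 8.7317e+8 + 2.175e+7*I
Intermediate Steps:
(√(-183879 + w(-283)) + 17223)*((-104076 + 40963)/(167276 + B) + 50698) = (√(-183879 - 168) + 17223)*((-104076 + 40963)/(167276 + 181282) + 50698) = (√(-184047) + 17223)*(-63113/348558 + 50698) = (I*√184047 + 17223)*(-63113*1/348558 + 50698) = (17223 + I*√184047)*(-63113/348558 + 50698) = (17223 + I*√184047)*(17671130371/348558) = 101449959459911/116186 + 17671130371*I*√184047/348558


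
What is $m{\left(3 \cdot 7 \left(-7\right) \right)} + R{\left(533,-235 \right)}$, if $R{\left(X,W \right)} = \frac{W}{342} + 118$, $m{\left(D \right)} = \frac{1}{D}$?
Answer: $\frac{1965815}{16758} \approx 117.31$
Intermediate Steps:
$R{\left(X,W \right)} = 118 + \frac{W}{342}$ ($R{\left(X,W \right)} = W \frac{1}{342} + 118 = \frac{W}{342} + 118 = 118 + \frac{W}{342}$)
$m{\left(3 \cdot 7 \left(-7\right) \right)} + R{\left(533,-235 \right)} = \frac{1}{3 \cdot 7 \left(-7\right)} + \left(118 + \frac{1}{342} \left(-235\right)\right) = \frac{1}{21 \left(-7\right)} + \left(118 - \frac{235}{342}\right) = \frac{1}{-147} + \frac{40121}{342} = - \frac{1}{147} + \frac{40121}{342} = \frac{1965815}{16758}$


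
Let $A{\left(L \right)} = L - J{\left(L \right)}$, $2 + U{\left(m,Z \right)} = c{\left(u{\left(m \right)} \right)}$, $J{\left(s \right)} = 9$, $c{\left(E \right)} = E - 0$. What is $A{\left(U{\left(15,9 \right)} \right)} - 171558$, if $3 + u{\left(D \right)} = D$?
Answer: $-171557$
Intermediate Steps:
$u{\left(D \right)} = -3 + D$
$c{\left(E \right)} = E$ ($c{\left(E \right)} = E + 0 = E$)
$U{\left(m,Z \right)} = -5 + m$ ($U{\left(m,Z \right)} = -2 + \left(-3 + m\right) = -5 + m$)
$A{\left(L \right)} = -9 + L$ ($A{\left(L \right)} = L - 9 = -9 + L$)
$A{\left(U{\left(15,9 \right)} \right)} - 171558 = \left(-9 + \left(-5 + 15\right)\right) - 171558 = \left(-9 + 10\right) - 171558 = 1 - 171558 = -171557$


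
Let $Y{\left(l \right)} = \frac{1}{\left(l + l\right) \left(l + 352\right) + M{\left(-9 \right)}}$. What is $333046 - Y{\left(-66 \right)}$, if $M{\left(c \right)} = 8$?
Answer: $\frac{12570488225}{37744} \approx 3.3305 \cdot 10^{5}$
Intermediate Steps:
$Y{\left(l \right)} = \frac{1}{8 + 2 l \left(352 + l\right)}$ ($Y{\left(l \right)} = \frac{1}{\left(l + l\right) \left(l + 352\right) + 8} = \frac{1}{2 l \left(352 + l\right) + 8} = \frac{1}{8 + 2 l \left(352 + l\right)}$)
$333046 - Y{\left(-66 \right)} = 333046 - \frac{1}{2 \left(4 + \left(-66\right)^{2} + 352 \left(-66\right)\right)} = 333046 - \frac{1}{2 \left(4 + 4356 - 23232\right)} = 333046 - \frac{1}{2 \left(-18872\right)} = 333046 - \frac{1}{2} \left(- \frac{1}{18872}\right) = 333046 - - \frac{1}{37744} = 333046 + \frac{1}{37744} = \frac{12570488225}{37744}$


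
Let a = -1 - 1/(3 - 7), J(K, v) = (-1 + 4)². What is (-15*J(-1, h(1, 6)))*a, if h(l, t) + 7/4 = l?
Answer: 405/4 ≈ 101.25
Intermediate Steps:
h(l, t) = -7/4 + l
J(K, v) = 9 (J(K, v) = 3² = 9)
a = -¾ (a = -1 - 1/(-4) = -1 - 1*(-¼) = -1 + ¼ = -¾ ≈ -0.75000)
(-15*J(-1, h(1, 6)))*a = -15*9*(-¾) = -135*(-¾) = 405/4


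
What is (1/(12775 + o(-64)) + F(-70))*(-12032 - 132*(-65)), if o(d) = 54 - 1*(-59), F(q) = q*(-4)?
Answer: -3114257183/3222 ≈ -9.6656e+5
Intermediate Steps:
F(q) = -4*q
o(d) = 113 (o(d) = 54 + 59 = 113)
(1/(12775 + o(-64)) + F(-70))*(-12032 - 132*(-65)) = (1/(12775 + 113) - 4*(-70))*(-12032 - 132*(-65)) = (1/12888 + 280)*(-12032 + 8580) = (1/12888 + 280)*(-3452) = (3608641/12888)*(-3452) = -3114257183/3222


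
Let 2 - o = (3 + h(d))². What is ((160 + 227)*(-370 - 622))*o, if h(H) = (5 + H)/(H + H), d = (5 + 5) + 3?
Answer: 754755264/169 ≈ 4.4660e+6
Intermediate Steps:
d = 13 (d = 10 + 3 = 13)
h(H) = (5 + H)/(2*H) (h(H) = (5 + H)/((2*H)) = (5 + H)*(1/(2*H)) = (5 + H)/(2*H))
o = -1966/169 (o = 2 - (3 + (½)*(5 + 13)/13)² = 2 - (3 + (½)*(1/13)*18)² = 2 - (3 + 9/13)² = 2 - (48/13)² = 2 - 1*2304/169 = 2 - 2304/169 = -1966/169 ≈ -11.633)
((160 + 227)*(-370 - 622))*o = ((160 + 227)*(-370 - 622))*(-1966/169) = (387*(-992))*(-1966/169) = -383904*(-1966/169) = 754755264/169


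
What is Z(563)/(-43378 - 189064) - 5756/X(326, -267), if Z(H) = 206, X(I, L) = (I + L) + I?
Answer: -13653219/913165 ≈ -14.952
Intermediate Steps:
X(I, L) = L + 2*I
Z(563)/(-43378 - 189064) - 5756/X(326, -267) = 206/(-43378 - 189064) - 5756/(-267 + 2*326) = 206/(-232442) - 5756/(-267 + 652) = 206*(-1/232442) - 5756/385 = -103/116221 - 5756*1/385 = -103/116221 - 5756/385 = -13653219/913165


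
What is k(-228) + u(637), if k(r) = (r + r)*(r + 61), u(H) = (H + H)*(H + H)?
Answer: 1699228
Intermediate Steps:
u(H) = 4*H² (u(H) = (2*H)*(2*H) = 4*H²)
k(r) = 2*r*(61 + r) (k(r) = (2*r)*(61 + r) = 2*r*(61 + r))
k(-228) + u(637) = 2*(-228)*(61 - 228) + 4*637² = 2*(-228)*(-167) + 4*405769 = 76152 + 1623076 = 1699228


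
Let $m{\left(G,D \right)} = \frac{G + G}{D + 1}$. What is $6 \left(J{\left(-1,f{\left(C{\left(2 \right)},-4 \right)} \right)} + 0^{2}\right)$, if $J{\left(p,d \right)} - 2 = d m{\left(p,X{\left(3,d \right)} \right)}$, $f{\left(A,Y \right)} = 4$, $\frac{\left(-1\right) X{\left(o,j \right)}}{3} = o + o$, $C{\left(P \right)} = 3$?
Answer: $\frac{252}{17} \approx 14.824$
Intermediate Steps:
$X{\left(o,j \right)} = - 6 o$ ($X{\left(o,j \right)} = - 3 \left(o + o\right) = - 3 \cdot 2 o = - 6 o$)
$m{\left(G,D \right)} = \frac{2 G}{1 + D}$
$J{\left(p,d \right)} = 2 - \frac{2 d p}{17}$ ($J{\left(p,d \right)} = 2 + d \frac{2 p}{1 - 18} = 2 + d \frac{2 p}{-17} = 2 + d 2 p \left(- \frac{1}{17}\right) = 2 + d \left(- \frac{2 p}{17}\right) = 2 - \frac{2 d p}{17}$)
$6 \left(J{\left(-1,f{\left(C{\left(2 \right)},-4 \right)} \right)} + 0^{2}\right) = 6 \left(\left(2 - \frac{8}{17} \left(-1\right)\right) + 0^{2}\right) = 6 \left(\left(2 + \frac{8}{17}\right) + 0\right) = 6 \left(\frac{42}{17} + 0\right) = 6 \cdot \frac{42}{17} = \frac{252}{17}$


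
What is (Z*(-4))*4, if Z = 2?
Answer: -32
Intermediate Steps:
(Z*(-4))*4 = (2*(-4))*4 = -8*4 = -32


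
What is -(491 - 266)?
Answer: -225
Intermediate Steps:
-(491 - 266) = -1*225 = -225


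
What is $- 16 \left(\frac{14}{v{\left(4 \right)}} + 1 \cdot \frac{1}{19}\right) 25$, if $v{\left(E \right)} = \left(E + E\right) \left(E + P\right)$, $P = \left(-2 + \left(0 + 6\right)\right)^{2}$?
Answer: $- \frac{1065}{19} \approx -56.053$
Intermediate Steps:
$P = 16$ ($P = \left(-2 + 6\right)^{2} = 4^{2} = 16$)
$v{\left(E \right)} = 2 E \left(16 + E\right)$ ($v{\left(E \right)} = \left(E + E\right) \left(E + 16\right) = 2 E \left(16 + E\right)$)
$- 16 \left(\frac{14}{v{\left(4 \right)}} + 1 \cdot \frac{1}{19}\right) 25 = - 16 \left(\frac{14}{2 \cdot 4 \left(16 + 4\right)} + 1 \cdot \frac{1}{19}\right) 25 = - 16 \left(\frac{14}{2 \cdot 4 \cdot 20} + 1 \cdot \frac{1}{19}\right) 25 = - 16 \left(\frac{14}{160} + \frac{1}{19}\right) 25 = - 16 \left(14 \cdot \frac{1}{160} + \frac{1}{19}\right) 25 = - 16 \left(\frac{7}{80} + \frac{1}{19}\right) 25 = - 16 \cdot \frac{213}{1520} \cdot 25 = - \frac{213 \cdot 25}{95} = \left(-1\right) \frac{1065}{19} = - \frac{1065}{19}$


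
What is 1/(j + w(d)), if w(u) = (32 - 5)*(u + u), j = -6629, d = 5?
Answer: -1/6359 ≈ -0.00015726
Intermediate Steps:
w(u) = 54*u (w(u) = 27*(2*u) = 54*u)
1/(j + w(d)) = 1/(-6629 + 54*5) = 1/(-6629 + 270) = 1/(-6359) = -1/6359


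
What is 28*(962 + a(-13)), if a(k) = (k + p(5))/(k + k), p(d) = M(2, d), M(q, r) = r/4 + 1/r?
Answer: 3503297/130 ≈ 26948.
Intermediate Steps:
M(q, r) = 1/r + r/4 (M(q, r) = r*(¼) + 1/r = r/4 + 1/r = 1/r + r/4)
p(d) = 1/d + d/4
a(k) = (29/20 + k)/(2*k) (a(k) = (k + (1/5 + (¼)*5))/(k + k) = (k + (⅕ + 5/4))/((2*k)) = (k + 29/20)*(1/(2*k)) = (29/20 + k)*(1/(2*k)) = (29/20 + k)/(2*k))
28*(962 + a(-13)) = 28*(962 + (1/40)*(29 + 20*(-13))/(-13)) = 28*(962 + (1/40)*(-1/13)*(29 - 260)) = 28*(962 + (1/40)*(-1/13)*(-231)) = 28*(962 + 231/520) = 28*(500471/520) = 3503297/130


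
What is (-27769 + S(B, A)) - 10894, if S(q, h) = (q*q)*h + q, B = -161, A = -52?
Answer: -1386716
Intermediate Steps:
S(q, h) = q + h*q**2 (S(q, h) = q**2*h + q = h*q**2 + q = q + h*q**2)
(-27769 + S(B, A)) - 10894 = (-27769 - 161*(1 - 52*(-161))) - 10894 = (-27769 - 161*(1 + 8372)) - 10894 = (-27769 - 161*8373) - 10894 = (-27769 - 1348053) - 10894 = -1375822 - 10894 = -1386716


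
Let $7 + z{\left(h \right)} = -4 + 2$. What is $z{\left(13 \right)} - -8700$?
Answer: $8691$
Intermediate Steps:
$z{\left(h \right)} = -9$ ($z{\left(h \right)} = -7 + \left(-4 + 2\right) = -7 - 2 = -9$)
$z{\left(13 \right)} - -8700 = -9 - -8700 = -9 + 8700 = 8691$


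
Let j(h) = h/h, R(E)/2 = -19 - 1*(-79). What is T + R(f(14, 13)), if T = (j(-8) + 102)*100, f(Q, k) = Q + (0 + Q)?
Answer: 10420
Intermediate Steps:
f(Q, k) = 2*Q (f(Q, k) = Q + Q = 2*Q)
R(E) = 120 (R(E) = 2*(-19 - 1*(-79)) = 2*(-19 + 79) = 2*60 = 120)
j(h) = 1
T = 10300 (T = (1 + 102)*100 = 103*100 = 10300)
T + R(f(14, 13)) = 10300 + 120 = 10420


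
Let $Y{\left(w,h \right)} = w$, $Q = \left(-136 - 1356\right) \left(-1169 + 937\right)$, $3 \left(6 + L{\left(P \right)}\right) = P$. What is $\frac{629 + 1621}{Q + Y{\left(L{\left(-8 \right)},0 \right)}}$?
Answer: $\frac{3375}{519203} \approx 0.0065003$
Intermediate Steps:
$L{\left(P \right)} = -6 + \frac{P}{3}$
$Q = 346144$ ($Q = \left(-1492\right) \left(-232\right) = 346144$)
$\frac{629 + 1621}{Q + Y{\left(L{\left(-8 \right)},0 \right)}} = \frac{629 + 1621}{346144 + \left(-6 + \frac{1}{3} \left(-8\right)\right)} = \frac{2250}{346144 - \frac{26}{3}} = \frac{2250}{\frac{1038406}{3}} = 2250 \cdot \frac{3}{1038406} = \frac{3375}{519203}$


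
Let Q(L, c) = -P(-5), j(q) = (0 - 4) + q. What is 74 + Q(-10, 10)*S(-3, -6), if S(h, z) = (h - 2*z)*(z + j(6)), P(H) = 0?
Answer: 74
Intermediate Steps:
j(q) = -4 + q
S(h, z) = (2 + z)*(h - 2*z) (S(h, z) = (h - 2*z)*(z + (-4 + 6)) = (h - 2*z)*(z + 2) = (h - 2*z)*(2 + z) = (2 + z)*(h - 2*z))
Q(L, c) = 0 (Q(L, c) = -1*0 = 0)
74 + Q(-10, 10)*S(-3, -6) = 74 + 0*(-4*(-6) - 2*(-6)² + 2*(-3) - 3*(-6)) = 74 + 0*(24 - 2*36 - 6 + 18) = 74 + 0*(24 - 72 - 6 + 18) = 74 + 0*(-36) = 74 + 0 = 74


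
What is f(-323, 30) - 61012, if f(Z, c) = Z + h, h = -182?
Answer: -61517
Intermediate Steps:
f(Z, c) = -182 + Z (f(Z, c) = Z - 182 = -182 + Z)
f(-323, 30) - 61012 = (-182 - 323) - 61012 = -505 - 61012 = -61517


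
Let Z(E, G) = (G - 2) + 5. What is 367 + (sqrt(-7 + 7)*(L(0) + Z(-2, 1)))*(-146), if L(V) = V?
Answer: 367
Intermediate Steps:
Z(E, G) = 3 + G (Z(E, G) = (-2 + G) + 5 = 3 + G)
367 + (sqrt(-7 + 7)*(L(0) + Z(-2, 1)))*(-146) = 367 + (sqrt(-7 + 7)*(0 + (3 + 1)))*(-146) = 367 + (sqrt(0)*(0 + 4))*(-146) = 367 + (0*4)*(-146) = 367 + 0*(-146) = 367 + 0 = 367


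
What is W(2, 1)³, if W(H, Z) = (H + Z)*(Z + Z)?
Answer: 216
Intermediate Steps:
W(H, Z) = 2*Z*(H + Z) (W(H, Z) = (H + Z)*(2*Z) = 2*Z*(H + Z))
W(2, 1)³ = (2*1*(2 + 1))³ = (2*1*3)³ = 6³ = 216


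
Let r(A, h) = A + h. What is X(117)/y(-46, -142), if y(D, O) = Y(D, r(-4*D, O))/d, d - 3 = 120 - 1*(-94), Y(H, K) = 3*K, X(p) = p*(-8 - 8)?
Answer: -3224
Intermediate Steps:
X(p) = -16*p (X(p) = p*(-16) = -16*p)
d = 217 (d = 3 + (120 - 1*(-94)) = 3 + (120 + 94) = 3 + 214 = 217)
y(D, O) = -12*D/217 + 3*O/217 (y(D, O) = (3*(-4*D + O))/217 = (3*(O - 4*D))*(1/217) = (-12*D + 3*O)*(1/217) = -12*D/217 + 3*O/217)
X(117)/y(-46, -142) = (-16*117)/(-12/217*(-46) + (3/217)*(-142)) = -1872/(552/217 - 426/217) = -1872/18/31 = -1872*31/18 = -3224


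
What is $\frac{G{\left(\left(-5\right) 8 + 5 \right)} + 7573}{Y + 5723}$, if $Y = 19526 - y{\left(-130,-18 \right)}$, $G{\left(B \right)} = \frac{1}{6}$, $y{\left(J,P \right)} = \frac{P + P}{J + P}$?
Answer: $\frac{1681243}{5605224} \approx 0.29994$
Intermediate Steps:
$y{\left(J,P \right)} = \frac{2 P}{J + P}$
$G{\left(B \right)} = \frac{1}{6}$
$Y = \frac{722453}{37}$ ($Y = 19526 - 2 \left(-18\right) \frac{1}{-130 - 18} = 19526 - 2 \left(-18\right) \frac{1}{-148} = 19526 - 2 \left(-18\right) \left(- \frac{1}{148}\right) = 19526 - \frac{9}{37} = \frac{722453}{37} \approx 19526.0$)
$\frac{G{\left(\left(-5\right) 8 + 5 \right)} + 7573}{Y + 5723} = \frac{\frac{1}{6} + 7573}{\frac{722453}{37} + 5723} = \frac{45439}{6 \cdot \frac{934204}{37}} = \frac{45439}{6} \cdot \frac{37}{934204} = \frac{1681243}{5605224}$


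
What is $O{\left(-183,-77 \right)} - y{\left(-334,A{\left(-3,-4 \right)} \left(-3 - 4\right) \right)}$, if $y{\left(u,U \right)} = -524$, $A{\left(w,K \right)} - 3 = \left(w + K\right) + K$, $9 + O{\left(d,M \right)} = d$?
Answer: $332$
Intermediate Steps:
$O{\left(d,M \right)} = -9 + d$
$A{\left(w,K \right)} = 3 + w + 2 K$ ($A{\left(w,K \right)} = 3 + \left(\left(w + K\right) + K\right) = 3 + \left(\left(K + w\right) + K\right) = 3 + \left(w + 2 K\right) = 3 + w + 2 K$)
$O{\left(-183,-77 \right)} - y{\left(-334,A{\left(-3,-4 \right)} \left(-3 - 4\right) \right)} = \left(-9 - 183\right) - -524 = -192 + 524 = 332$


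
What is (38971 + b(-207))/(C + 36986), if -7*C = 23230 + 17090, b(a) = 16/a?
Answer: 620537/497214 ≈ 1.2480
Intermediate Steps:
C = -5760 (C = -(23230 + 17090)/7 = -⅐*40320 = -5760)
(38971 + b(-207))/(C + 36986) = (38971 + 16/(-207))/(-5760 + 36986) = (38971 + 16*(-1/207))/31226 = (38971 - 16/207)*(1/31226) = (8066981/207)*(1/31226) = 620537/497214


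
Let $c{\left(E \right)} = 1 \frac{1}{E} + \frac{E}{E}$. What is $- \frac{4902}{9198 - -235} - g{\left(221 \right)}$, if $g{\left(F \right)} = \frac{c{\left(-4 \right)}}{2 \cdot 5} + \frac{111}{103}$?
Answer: $- \frac{64993557}{38863960} \approx -1.6723$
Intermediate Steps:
$c{\left(E \right)} = 1 + \frac{1}{E}$ ($c{\left(E \right)} = \frac{1}{E} + 1 = 1 + \frac{1}{E}$)
$g{\left(F \right)} = \frac{4749}{4120}$ ($g{\left(F \right)} = \frac{\frac{1}{-4} \left(1 - 4\right)}{2 \cdot 5} + \frac{111}{103} = \frac{\left(- \frac{1}{4}\right) \left(-3\right)}{10} + 111 \cdot \frac{1}{103} = \frac{3}{4} \cdot \frac{1}{10} + \frac{111}{103} = \frac{3}{40} + \frac{111}{103} = \frac{4749}{4120}$)
$- \frac{4902}{9198 - -235} - g{\left(221 \right)} = - \frac{4902}{9198 - -235} - \frac{4749}{4120} = - \frac{4902}{9198 + 235} - \frac{4749}{4120} = - \frac{4902}{9433} - \frac{4749}{4120} = - \frac{64993557}{38863960}$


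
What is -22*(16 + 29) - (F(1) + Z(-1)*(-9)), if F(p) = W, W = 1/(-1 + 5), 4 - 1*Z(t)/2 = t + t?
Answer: -3529/4 ≈ -882.25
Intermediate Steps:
Z(t) = 8 - 4*t (Z(t) = 8 - 2*(t + t) = 8 - 4*t)
W = ¼ (W = 1/4 = ¼ ≈ 0.25000)
F(p) = ¼
-22*(16 + 29) - (F(1) + Z(-1)*(-9)) = -22*(16 + 29) - (¼ + (8 - 4*(-1))*(-9)) = -22*45 - (¼ + (8 + 4)*(-9)) = -990 - (¼ + 12*(-9)) = -990 - (¼ - 108) = -990 - 1*(-431/4) = -990 + 431/4 = -3529/4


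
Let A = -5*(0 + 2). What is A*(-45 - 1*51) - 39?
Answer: 921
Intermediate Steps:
A = -10 (A = -5*2 = -10)
A*(-45 - 1*51) - 39 = -10*(-45 - 1*51) - 39 = -10*(-45 - 51) - 39 = -10*(-96) - 39 = 960 - 39 = 921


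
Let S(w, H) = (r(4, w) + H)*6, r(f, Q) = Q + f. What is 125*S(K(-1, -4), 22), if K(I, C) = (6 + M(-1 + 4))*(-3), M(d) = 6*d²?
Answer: -115500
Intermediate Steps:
K(I, C) = -180 (K(I, C) = (6 + 6*(-1 + 4)²)*(-3) = (6 + 6*3²)*(-3) = (6 + 6*9)*(-3) = (6 + 54)*(-3) = 60*(-3) = -180)
S(w, H) = 24 + 6*H + 6*w (S(w, H) = ((w + 4) + H)*6 = ((4 + w) + H)*6 = (4 + H + w)*6 = 24 + 6*H + 6*w)
125*S(K(-1, -4), 22) = 125*(24 + 6*22 + 6*(-180)) = 125*(24 + 132 - 1080) = 125*(-924) = -115500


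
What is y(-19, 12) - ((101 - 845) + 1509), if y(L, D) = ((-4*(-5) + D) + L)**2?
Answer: -596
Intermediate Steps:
y(L, D) = (20 + D + L)**2 (y(L, D) = ((20 + D) + L)**2 = (20 + D + L)**2)
y(-19, 12) - ((101 - 845) + 1509) = (20 + 12 - 19)**2 - ((101 - 845) + 1509) = 13**2 - (-744 + 1509) = 169 - 1*765 = 169 - 765 = -596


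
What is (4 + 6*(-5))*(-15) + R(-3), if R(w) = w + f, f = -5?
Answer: 382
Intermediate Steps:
R(w) = -5 + w (R(w) = w - 5 = -5 + w)
(4 + 6*(-5))*(-15) + R(-3) = (4 + 6*(-5))*(-15) + (-5 - 3) = (4 - 30)*(-15) - 8 = -26*(-15) - 8 = 390 - 8 = 382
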